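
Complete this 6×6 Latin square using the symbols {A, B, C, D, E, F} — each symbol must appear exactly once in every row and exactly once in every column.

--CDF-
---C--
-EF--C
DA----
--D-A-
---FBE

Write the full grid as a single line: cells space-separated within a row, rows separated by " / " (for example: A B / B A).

(r1,c2): row 1 has {C,D,F}; column 2 has {A,E}, so it must be B.
(r1,c6): row 1 has {B,C,D,F}; column 6 has {C,E}, so it must be A.
(r3,c5): row 3 has {C,E,F}; column 5 has {A,B,F}, so it must be D.
(r6,c3): row 6 has {B,E,F}; column 3 has {C,D,F}, so it must be A.
(r1,c1): row 1 has {A,B,C,D,F}; column 1 has {D}, so it must be E.
(r2,c5): row 2 has {C}; column 5 has {A,B,D,F}, so it must be E.
(r4,c5): row 4 has {A,D}; column 5 has {A,B,D,E,F}, so it must be C.
(r6,c1): row 6 has {A,B,E,F}; column 1 has {D,E}, so it must be C.
(r6,c2): row 6 has {A,B,C,E,F}; column 2 has {A,B,E}, so it must be D.
(r2,c2): row 2 has {C,E}; column 2 has {A,B,D,E}, so it must be F.
(r2,c3): row 2 has {C,E,F}; column 3 has {A,C,D,F}, so it must be B.
(r2,c6): row 2 has {B,C,E,F}; column 6 has {A,C,E}, so it must be D.
(r4,c3): row 4 has {A,C,D}; column 3 has {A,B,C,D,F}, so it must be E.
(r4,c4): row 4 has {A,C,D,E}; column 4 has {C,D,F}, so it must be B.
(r4,c6): row 4 has {A,B,C,D,E}; column 6 has {A,C,D,E}, so it must be F.
(r5,c2): row 5 has {A,D}; column 2 has {A,B,D,E,F}, so it must be C.
(r5,c4): row 5 has {A,C,D}; column 4 has {B,C,D,F}, so it must be E.
(r5,c6): row 5 has {A,C,D,E}; column 6 has {A,C,D,E,F}, so it must be B.
(r2,c1): row 2 has {B,C,D,E,F}; column 1 has {C,D,E}, so it must be A.
(r3,c1): row 3 has {C,D,E,F}; column 1 has {A,C,D,E}, so it must be B.
(r3,c4): row 3 has {B,C,D,E,F}; column 4 has {B,C,D,E,F}, so it must be A.
(r5,c1): row 5 has {A,B,C,D,E}; column 1 has {A,B,C,D,E}, so it must be F.

E B C D F A / A F B C E D / B E F A D C / D A E B C F / F C D E A B / C D A F B E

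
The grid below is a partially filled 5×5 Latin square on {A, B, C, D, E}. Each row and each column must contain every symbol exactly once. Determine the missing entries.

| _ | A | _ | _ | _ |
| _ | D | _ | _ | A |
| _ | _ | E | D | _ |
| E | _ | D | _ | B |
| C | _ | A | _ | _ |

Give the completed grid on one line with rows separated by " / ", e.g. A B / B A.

D A B C E / B D C E A / A B E D C / E C D A B / C E A B D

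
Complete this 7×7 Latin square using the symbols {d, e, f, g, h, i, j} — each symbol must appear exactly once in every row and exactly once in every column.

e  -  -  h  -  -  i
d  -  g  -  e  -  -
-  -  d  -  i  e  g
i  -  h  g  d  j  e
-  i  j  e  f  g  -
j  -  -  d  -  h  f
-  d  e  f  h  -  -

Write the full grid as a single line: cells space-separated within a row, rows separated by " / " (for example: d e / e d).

e g f h j d i / d j g i e f h / f h d j i e g / i f h g d j e / h i j e f g d / j e i d g h f / g d e f h i j

(r1,c3) = f
(r1,c6) = d
(r3,c4) = j
(r4,c2) = f
(r5,c1) = h
(r5,c7) = d
(r6,c3) = i
(r6,c5) = g
(r7,c1) = g
(r7,c6) = i
(r7,c7) = j
(r1,c5) = j
(r2,c4) = i
(r2,c6) = f
(r2,c7) = h
(r3,c1) = f
(r3,c2) = h
(r6,c2) = e
(r1,c2) = g
(r2,c2) = j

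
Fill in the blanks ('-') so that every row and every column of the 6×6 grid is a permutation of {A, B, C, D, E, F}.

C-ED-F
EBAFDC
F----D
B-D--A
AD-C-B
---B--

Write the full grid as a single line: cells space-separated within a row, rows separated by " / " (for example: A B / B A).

C A E D B F / E B A F D C / F E B A C D / B C D E F A / A D F C E B / D F C B A E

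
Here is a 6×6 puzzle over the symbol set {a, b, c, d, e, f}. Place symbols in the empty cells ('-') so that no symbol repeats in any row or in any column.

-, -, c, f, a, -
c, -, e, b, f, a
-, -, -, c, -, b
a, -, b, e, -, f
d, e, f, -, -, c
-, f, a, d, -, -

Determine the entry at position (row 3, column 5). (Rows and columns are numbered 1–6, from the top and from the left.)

e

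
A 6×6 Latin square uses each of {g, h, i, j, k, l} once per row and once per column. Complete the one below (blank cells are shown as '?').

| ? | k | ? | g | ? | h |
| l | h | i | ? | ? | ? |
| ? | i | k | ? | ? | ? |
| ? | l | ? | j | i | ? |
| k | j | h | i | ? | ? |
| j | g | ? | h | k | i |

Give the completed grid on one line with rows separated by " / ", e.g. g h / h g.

(r1,c1) = i
(r2,c4) = k
(r3,c4) = l
(r4,c3) = g
(r4,c6) = k
(r6,c3) = l
(r1,c3) = j
(r1,c5) = l
(r4,c1) = h
(r5,c5) = g
(r5,c6) = l
(r2,c5) = j
(r2,c6) = g
(r3,c1) = g
(r3,c5) = h
(r3,c6) = j

i k j g l h / l h i k j g / g i k l h j / h l g j i k / k j h i g l / j g l h k i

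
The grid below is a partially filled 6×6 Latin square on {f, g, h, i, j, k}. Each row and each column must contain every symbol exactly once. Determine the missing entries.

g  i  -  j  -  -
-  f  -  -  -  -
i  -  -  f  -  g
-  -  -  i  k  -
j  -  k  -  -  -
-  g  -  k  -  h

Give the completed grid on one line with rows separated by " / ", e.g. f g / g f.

g i f j h k / k f i h g j / i k h f j g / h j g i k f / j h k g f i / f g j k i h

(r5,c2) = h
(r5,c4) = g
(r6,c1) = f
(r2,c4) = h
(r4,c1) = h
(r4,c2) = j
(r4,c6) = f
(r5,c6) = i
(r1,c6) = k
(r2,c1) = k
(r2,c6) = j
(r3,c2) = k
(r4,c3) = g
(r5,c5) = f
(r1,c5) = h
(r2,c3) = i
(r2,c5) = g
(r3,c5) = j
(r6,c3) = j
(r6,c5) = i
(r1,c3) = f
(r3,c3) = h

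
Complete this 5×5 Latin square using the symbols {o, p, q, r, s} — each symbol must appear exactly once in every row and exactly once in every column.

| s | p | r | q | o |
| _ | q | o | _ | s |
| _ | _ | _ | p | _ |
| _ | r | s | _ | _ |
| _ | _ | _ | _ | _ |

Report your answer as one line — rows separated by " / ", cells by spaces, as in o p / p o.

s p r q o / p q o r s / o s q p r / q r s o p / r o p s q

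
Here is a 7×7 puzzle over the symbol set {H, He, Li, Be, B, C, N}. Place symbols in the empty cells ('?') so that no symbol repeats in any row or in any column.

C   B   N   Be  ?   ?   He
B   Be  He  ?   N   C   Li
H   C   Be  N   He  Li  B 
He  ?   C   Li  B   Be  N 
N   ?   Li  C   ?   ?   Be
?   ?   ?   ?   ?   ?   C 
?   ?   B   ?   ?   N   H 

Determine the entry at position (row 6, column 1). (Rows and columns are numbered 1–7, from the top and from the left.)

Li

row 1 has {He,Be,B,C,N}; column 6 has {Li,Be,C,N} — only H is left for (r1,c6).
row 2 has {He,Li,Be,B,C,N}; column 4 has {Li,Be,C,N} — only H is left for (r2,c4).
row 4 has {He,Li,Be,B,C,N}; column 2 has {Be,B,C} — only H is left for (r4,c2).
row 5 has {Li,Be,C,N}; column 2 has {H,Be,B,C} — only He is left for (r5,c2).
row 5 has {He,Li,Be,C,N}; column 5 has {He,B,N} — only H is left for (r5,c5).
row 5 has {H,He,Li,Be,C,N}; column 6 has {H,Li,Be,C,N} — only B is left for (r5,c6).
row 6 has {C}; column 3 has {He,Li,Be,B,C,N} — only H is left for (r6,c3).
row 6 has {H,C}; column 6 has {H,Li,Be,B,C,N} — only He is left for (r6,c6).
row 7 has {H,B,N}; column 2 has {H,He,Be,B,C} — only Li is left for (r7,c2).
row 7 has {H,Li,B,N}; column 4 has {H,Li,Be,C,N} — only He is left for (r7,c4).
row 1 has {H,He,Be,B,C,N}; column 5 has {H,He,B,N} — only Li is left for (r1,c5).
row 6 has {H,He,C}; column 2 has {H,He,Li,Be,B,C} — only N is left for (r6,c2).
row 6 has {H,He,C,N}; column 4 has {H,He,Li,Be,C,N} — only B is left for (r6,c4).
row 6 has {H,He,B,C,N}; column 5 has {H,He,Li,B,N} — only Be is left for (r6,c5).
row 7 has {H,He,Li,B,N}; column 1 has {H,He,B,C,N} — only Be is left for (r7,c1).
row 7 has {H,He,Li,Be,B,N}; column 5 has {H,He,Li,Be,B,N} — only C is left for (r7,c5).
row 6 has {H,He,Be,B,C,N}; column 1 has {H,He,Be,B,C,N} — only Li is left for (r6,c1).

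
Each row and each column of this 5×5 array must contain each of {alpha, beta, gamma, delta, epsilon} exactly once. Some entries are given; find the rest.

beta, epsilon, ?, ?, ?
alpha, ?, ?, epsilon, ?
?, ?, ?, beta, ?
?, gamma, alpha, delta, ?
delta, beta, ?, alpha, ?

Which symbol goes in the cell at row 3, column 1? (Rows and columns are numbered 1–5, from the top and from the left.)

gamma

(r1,c4) = gamma
(r2,c2) = delta
(r3,c2) = alpha
(r4,c1) = epsilon
(r4,c5) = beta
(r1,c3) = delta
(r1,c5) = alpha
(r2,c5) = gamma
(r3,c1) = gamma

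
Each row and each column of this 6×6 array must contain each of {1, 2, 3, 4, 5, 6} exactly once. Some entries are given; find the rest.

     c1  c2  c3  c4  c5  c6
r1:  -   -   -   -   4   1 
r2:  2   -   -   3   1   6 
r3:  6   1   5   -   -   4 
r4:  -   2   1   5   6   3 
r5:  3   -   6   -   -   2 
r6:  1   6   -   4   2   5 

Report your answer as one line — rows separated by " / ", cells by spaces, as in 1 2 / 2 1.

5 3 2 6 4 1 / 2 5 4 3 1 6 / 6 1 5 2 3 4 / 4 2 1 5 6 3 / 3 4 6 1 5 2 / 1 6 3 4 2 5

row 1 has {1,4}; column 1 has {1,2,3,6} — only 5 is left for (r1,c1).
row 1 has {1,4,5}; column 2 has {1,2,6} — only 3 is left for (r1,c2).
row 1 has {1,3,4,5}; column 3 has {1,5,6} — only 2 is left for (r1,c3).
row 1 has {1,2,3,4,5}; column 4 has {3,4,5} — only 6 is left for (r1,c4).
row 2 has {1,2,3,6}; column 3 has {1,2,5,6} — only 4 is left for (r2,c3).
row 3 has {1,4,5,6}; column 4 has {3,4,5,6} — only 2 is left for (r3,c4).
row 3 has {1,2,4,5,6}; column 5 has {1,2,4,6} — only 3 is left for (r3,c5).
row 4 has {1,2,3,5,6}; column 1 has {1,2,3,5,6} — only 4 is left for (r4,c1).
row 5 has {2,3,6}; column 4 has {2,3,4,5,6} — only 1 is left for (r5,c4).
row 5 has {1,2,3,6}; column 5 has {1,2,3,4,6} — only 5 is left for (r5,c5).
row 6 has {1,2,4,5,6}; column 3 has {1,2,4,5,6} — only 3 is left for (r6,c3).
row 2 has {1,2,3,4,6}; column 2 has {1,2,3,6} — only 5 is left for (r2,c2).
row 5 has {1,2,3,5,6}; column 2 has {1,2,3,5,6} — only 4 is left for (r5,c2).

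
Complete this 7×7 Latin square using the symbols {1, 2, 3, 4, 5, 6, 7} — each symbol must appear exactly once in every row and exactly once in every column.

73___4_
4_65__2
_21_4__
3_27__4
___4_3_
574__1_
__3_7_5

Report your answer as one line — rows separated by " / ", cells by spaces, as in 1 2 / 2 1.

At row 1, column 3: row 1 has {3,4,7}; column 3 has {1,2,3,4,6}; that leaves 5.
At row 2, column 2: row 2 has {2,4,5,6}; column 2 has {2,3,7}; that leaves 1.
At row 2, column 5: row 2 has {1,2,4,5,6}; column 5 has {4,7}; that leaves 3.
At row 2, column 6: row 2 has {1,2,3,4,5,6}; column 6 has {1,3,4}; that leaves 7.
At row 3, column 1: row 3 has {1,2,4}; column 1 has {3,4,5,7}; that leaves 6.
At row 3, column 4: row 3 has {1,2,4,6}; column 4 has {4,5,7}; that leaves 3.
At row 3, column 6: row 3 has {1,2,3,4,6}; column 6 has {1,3,4,7}; that leaves 5.
At row 3, column 7: row 3 has {1,2,3,4,5,6}; column 7 has {2,4,5}; that leaves 7.
At row 4, column 6: row 4 has {2,3,4,7}; column 6 has {1,3,4,5,7}; that leaves 6.
At row 5, column 3: row 5 has {3,4}; column 3 has {1,2,3,4,5,6}; that leaves 7.
At row 7, column 6: row 7 has {3,5,7}; column 6 has {1,3,4,5,6,7}; that leaves 2.
At row 4, column 2: row 4 has {2,3,4,6,7}; column 2 has {1,2,3,7}; that leaves 5.
At row 4, column 5: row 4 has {2,3,4,5,6,7}; column 5 has {3,4,7}; that leaves 1.
At row 5, column 2: row 5 has {3,4,7}; column 2 has {1,2,3,5,7}; that leaves 6.
At row 5, column 7: row 5 has {3,4,6,7}; column 7 has {2,4,5,7}; that leaves 1.
At row 7, column 1: row 7 has {2,3,5,7}; column 1 has {3,4,5,6,7}; that leaves 1.
At row 7, column 2: row 7 has {1,2,3,5,7}; column 2 has {1,2,3,5,6,7}; that leaves 4.
At row 7, column 4: row 7 has {1,2,3,4,5,7}; column 4 has {3,4,5,7}; that leaves 6.
At row 1, column 7: row 1 has {3,4,5,7}; column 7 has {1,2,4,5,7}; that leaves 6.
At row 5, column 1: row 5 has {1,3,4,6,7}; column 1 has {1,3,4,5,6,7}; that leaves 2.
At row 5, column 5: row 5 has {1,2,3,4,6,7}; column 5 has {1,3,4,7}; that leaves 5.
At row 6, column 4: row 6 has {1,4,5,7}; column 4 has {3,4,5,6,7}; that leaves 2.
At row 6, column 5: row 6 has {1,2,4,5,7}; column 5 has {1,3,4,5,7}; that leaves 6.
At row 6, column 7: row 6 has {1,2,4,5,6,7}; column 7 has {1,2,4,5,6,7}; that leaves 3.
At row 1, column 4: row 1 has {3,4,5,6,7}; column 4 has {2,3,4,5,6,7}; that leaves 1.
At row 1, column 5: row 1 has {1,3,4,5,6,7}; column 5 has {1,3,4,5,6,7}; that leaves 2.

7 3 5 1 2 4 6 / 4 1 6 5 3 7 2 / 6 2 1 3 4 5 7 / 3 5 2 7 1 6 4 / 2 6 7 4 5 3 1 / 5 7 4 2 6 1 3 / 1 4 3 6 7 2 5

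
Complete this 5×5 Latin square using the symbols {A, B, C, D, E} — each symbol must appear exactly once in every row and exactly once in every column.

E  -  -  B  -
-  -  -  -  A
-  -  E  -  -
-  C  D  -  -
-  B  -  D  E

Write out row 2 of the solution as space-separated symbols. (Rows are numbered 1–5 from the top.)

D E B C A

(r4,c5) = B
(r4,c1) = A
(r4,c4) = E
(r5,c1) = C
(r5,c3) = A
(r1,c3) = C
(r1,c5) = D
(r2,c3) = B
(r2,c4) = C
(r3,c4) = A
(r3,c5) = C
(r1,c2) = A
(r2,c1) = D
(r2,c2) = E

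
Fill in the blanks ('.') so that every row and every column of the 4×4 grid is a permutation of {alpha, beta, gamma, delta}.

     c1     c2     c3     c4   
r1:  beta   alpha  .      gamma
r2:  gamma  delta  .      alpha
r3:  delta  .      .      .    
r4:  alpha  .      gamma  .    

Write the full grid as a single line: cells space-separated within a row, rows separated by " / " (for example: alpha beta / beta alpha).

row 1 has {alpha,beta,gamma}; column 3 has {gamma} — only delta is left for (r1,c3).
row 2 has {alpha,gamma,delta}; column 3 has {gamma,delta} — only beta is left for (r2,c3).
row 3 has {delta}; column 3 has {beta,gamma,delta} — only alpha is left for (r3,c3).
row 3 has {alpha,delta}; column 4 has {alpha,gamma} — only beta is left for (r3,c4).
row 4 has {alpha,gamma}; column 2 has {alpha,delta} — only beta is left for (r4,c2).
row 4 has {alpha,beta,gamma}; column 4 has {alpha,beta,gamma} — only delta is left for (r4,c4).
row 3 has {alpha,beta,delta}; column 2 has {alpha,beta,delta} — only gamma is left for (r3,c2).

beta alpha delta gamma / gamma delta beta alpha / delta gamma alpha beta / alpha beta gamma delta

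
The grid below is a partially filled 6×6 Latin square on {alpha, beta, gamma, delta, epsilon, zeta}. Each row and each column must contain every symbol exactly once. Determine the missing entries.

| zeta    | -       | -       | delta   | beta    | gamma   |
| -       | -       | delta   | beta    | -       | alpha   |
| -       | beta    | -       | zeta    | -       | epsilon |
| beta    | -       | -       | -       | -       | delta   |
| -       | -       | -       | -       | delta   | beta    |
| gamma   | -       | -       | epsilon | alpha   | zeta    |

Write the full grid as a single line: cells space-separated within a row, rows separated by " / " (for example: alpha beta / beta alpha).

zeta alpha epsilon delta beta gamma / epsilon gamma delta beta zeta alpha / delta beta alpha zeta gamma epsilon / beta zeta gamma alpha epsilon delta / alpha epsilon zeta gamma delta beta / gamma delta beta epsilon alpha zeta

(r2,c1): row 2 has {alpha,beta,delta}; column 1 has {beta,gamma,zeta}, so it must be epsilon.
(r3,c5): row 3 has {beta,epsilon,zeta}; column 5 has {alpha,beta,delta}, so it must be gamma.
(r5,c1): row 5 has {beta,delta}; column 1 has {beta,gamma,epsilon,zeta}, so it must be alpha.
(r5,c4): row 5 has {alpha,beta,delta}; column 4 has {beta,delta,epsilon,zeta}, so it must be gamma.
(r6,c2): row 6 has {alpha,gamma,epsilon,zeta}; column 2 has {beta}, so it must be delta.
(r6,c3): row 6 has {alpha,gamma,delta,epsilon,zeta}; column 3 has {delta}, so it must be beta.
(r2,c5): row 2 has {alpha,beta,delta,epsilon}; column 5 has {alpha,beta,gamma,delta}, so it must be zeta.
(r3,c1): row 3 has {beta,gamma,epsilon,zeta}; column 1 has {alpha,beta,gamma,epsilon,zeta}, so it must be delta.
(r3,c3): row 3 has {beta,gamma,delta,epsilon,zeta}; column 3 has {beta,delta}, so it must be alpha.
(r4,c4): row 4 has {beta,delta}; column 4 has {beta,gamma,delta,epsilon,zeta}, so it must be alpha.
(r4,c5): row 4 has {alpha,beta,delta}; column 5 has {alpha,beta,gamma,delta,zeta}, so it must be epsilon.
(r1,c3): row 1 has {beta,gamma,delta,zeta}; column 3 has {alpha,beta,delta}, so it must be epsilon.
(r2,c2): row 2 has {alpha,beta,delta,epsilon,zeta}; column 2 has {beta,delta}, so it must be gamma.
(r4,c2): row 4 has {alpha,beta,delta,epsilon}; column 2 has {beta,gamma,delta}, so it must be zeta.
(r4,c3): row 4 has {alpha,beta,delta,epsilon,zeta}; column 3 has {alpha,beta,delta,epsilon}, so it must be gamma.
(r5,c2): row 5 has {alpha,beta,gamma,delta}; column 2 has {beta,gamma,delta,zeta}, so it must be epsilon.
(r5,c3): row 5 has {alpha,beta,gamma,delta,epsilon}; column 3 has {alpha,beta,gamma,delta,epsilon}, so it must be zeta.
(r1,c2): row 1 has {beta,gamma,delta,epsilon,zeta}; column 2 has {beta,gamma,delta,epsilon,zeta}, so it must be alpha.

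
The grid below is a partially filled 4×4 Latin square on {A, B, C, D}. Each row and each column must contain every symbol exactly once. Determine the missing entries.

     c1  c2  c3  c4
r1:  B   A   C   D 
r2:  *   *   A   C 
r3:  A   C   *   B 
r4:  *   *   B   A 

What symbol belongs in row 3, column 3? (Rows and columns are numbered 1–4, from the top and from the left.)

row 2 has {A,C}; column 1 has {A,B} — only D is left for (r2,c1).
row 2 has {A,C,D}; column 2 has {A,C} — only B is left for (r2,c2).
row 3 has {A,B,C}; column 3 has {A,B,C} — only D is left for (r3,c3).

D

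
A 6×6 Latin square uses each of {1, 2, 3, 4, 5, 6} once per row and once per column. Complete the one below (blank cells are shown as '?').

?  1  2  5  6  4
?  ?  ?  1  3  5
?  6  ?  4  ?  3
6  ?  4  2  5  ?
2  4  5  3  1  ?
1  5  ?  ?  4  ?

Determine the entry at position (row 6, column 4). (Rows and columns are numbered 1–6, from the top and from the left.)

6

At row 1, column 1: row 1 has {1,2,4,5,6}; column 1 has {1,2,6}; that leaves 3.
At row 2, column 1: row 2 has {1,3,5}; column 1 has {1,2,3,6}; that leaves 4.
At row 2, column 2: row 2 has {1,3,4,5}; column 2 has {1,4,5,6}; that leaves 2.
At row 2, column 3: row 2 has {1,2,3,4,5}; column 3 has {2,4,5}; that leaves 6.
At row 3, column 1: row 3 has {3,4,6}; column 1 has {1,2,3,4,6}; that leaves 5.
At row 3, column 3: row 3 has {3,4,5,6}; column 3 has {2,4,5,6}; that leaves 1.
At row 3, column 5: row 3 has {1,3,4,5,6}; column 5 has {1,3,4,5,6}; that leaves 2.
At row 4, column 2: row 4 has {2,4,5,6}; column 2 has {1,2,4,5,6}; that leaves 3.
At row 4, column 6: row 4 has {2,3,4,5,6}; column 6 has {3,4,5}; that leaves 1.
At row 5, column 6: row 5 has {1,2,3,4,5}; column 6 has {1,3,4,5}; that leaves 6.
At row 6, column 3: row 6 has {1,4,5}; column 3 has {1,2,4,5,6}; that leaves 3.
At row 6, column 4: row 6 has {1,3,4,5}; column 4 has {1,2,3,4,5}; that leaves 6.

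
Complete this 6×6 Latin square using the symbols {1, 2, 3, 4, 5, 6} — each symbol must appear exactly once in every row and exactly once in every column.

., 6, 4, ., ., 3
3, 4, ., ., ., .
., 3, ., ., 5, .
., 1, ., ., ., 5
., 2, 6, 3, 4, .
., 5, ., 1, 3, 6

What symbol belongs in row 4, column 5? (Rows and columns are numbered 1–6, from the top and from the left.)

6

row 5 has {2,3,4,6}; column 6 has {3,5,6} — only 1 is left for (r5,c6).
row 6 has {1,3,5,6}; column 3 has {4,6} — only 2 is left for (r6,c3).
row 2 has {3,4}; column 6 has {1,3,5,6} — only 2 is left for (r2,c6).
row 3 has {3,5}; column 3 has {2,4,6} — only 1 is left for (r3,c3).
row 3 has {1,3,5}; column 6 has {1,2,3,5,6} — only 4 is left for (r3,c6).
row 4 has {1,5}; column 3 has {1,2,4,6} — only 3 is left for (r4,c3).
row 5 has {1,2,3,4,6}; column 1 has {3} — only 5 is left for (r5,c1).
row 6 has {1,2,3,5,6}; column 1 has {3,5} — only 4 is left for (r6,c1).
row 2 has {2,3,4}; column 3 has {1,2,3,4,6} — only 5 is left for (r2,c3).
row 2 has {2,3,4,5}; column 4 has {1,3} — only 6 is left for (r2,c4).
row 2 has {2,3,4,5,6}; column 5 has {3,4,5} — only 1 is left for (r2,c5).
row 3 has {1,3,4,5}; column 4 has {1,3,6} — only 2 is left for (r3,c4).
row 4 has {1,3,5}; column 4 has {1,2,3,6} — only 4 is left for (r4,c4).
row 1 has {3,4,6}; column 4 has {1,2,3,4,6} — only 5 is left for (r1,c4).
row 1 has {3,4,5,6}; column 5 has {1,3,4,5} — only 2 is left for (r1,c5).
row 3 has {1,2,3,4,5}; column 1 has {3,4,5} — only 6 is left for (r3,c1).
row 4 has {1,3,4,5}; column 1 has {3,4,5,6} — only 2 is left for (r4,c1).
row 4 has {1,2,3,4,5}; column 5 has {1,2,3,4,5} — only 6 is left for (r4,c5).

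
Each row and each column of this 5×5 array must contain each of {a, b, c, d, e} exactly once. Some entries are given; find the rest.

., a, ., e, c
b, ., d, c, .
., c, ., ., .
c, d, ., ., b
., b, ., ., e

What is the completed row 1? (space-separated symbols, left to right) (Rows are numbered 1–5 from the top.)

d a b e c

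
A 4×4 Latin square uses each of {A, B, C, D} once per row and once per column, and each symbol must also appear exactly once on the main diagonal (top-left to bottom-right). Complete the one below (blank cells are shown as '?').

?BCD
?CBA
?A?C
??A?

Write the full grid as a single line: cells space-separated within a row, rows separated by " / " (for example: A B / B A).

A B C D / D C B A / B A D C / C D A B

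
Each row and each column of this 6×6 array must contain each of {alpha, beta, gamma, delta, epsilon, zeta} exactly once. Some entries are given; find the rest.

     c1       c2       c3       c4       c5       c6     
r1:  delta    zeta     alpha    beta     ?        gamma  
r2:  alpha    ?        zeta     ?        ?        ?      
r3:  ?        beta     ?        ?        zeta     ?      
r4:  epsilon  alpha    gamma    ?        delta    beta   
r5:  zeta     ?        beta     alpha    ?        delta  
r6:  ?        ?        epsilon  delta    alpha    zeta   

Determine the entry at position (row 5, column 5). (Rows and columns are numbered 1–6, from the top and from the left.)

gamma

At row 1, column 5: row 1 has {alpha,beta,gamma,delta,zeta}; column 5 has {alpha,delta,zeta}; that leaves epsilon.
At row 2, column 6: row 2 has {alpha,zeta}; column 6 has {beta,gamma,delta,zeta}; that leaves epsilon.
At row 3, column 1: row 3 has {beta,zeta}; column 1 has {alpha,delta,epsilon,zeta}; that leaves gamma.
At row 3, column 3: row 3 has {beta,gamma,zeta}; column 3 has {alpha,beta,gamma,epsilon,zeta}; that leaves delta.
At row 3, column 4: row 3 has {beta,gamma,delta,zeta}; column 4 has {alpha,beta,delta}; that leaves epsilon.
At row 3, column 6: row 3 has {beta,gamma,delta,epsilon,zeta}; column 6 has {beta,gamma,delta,epsilon,zeta}; that leaves alpha.
At row 4, column 4: row 4 has {alpha,beta,gamma,delta,epsilon}; column 4 has {alpha,beta,delta,epsilon}; that leaves zeta.
At row 5, column 5: row 5 has {alpha,beta,delta,zeta}; column 5 has {alpha,delta,epsilon,zeta}; that leaves gamma.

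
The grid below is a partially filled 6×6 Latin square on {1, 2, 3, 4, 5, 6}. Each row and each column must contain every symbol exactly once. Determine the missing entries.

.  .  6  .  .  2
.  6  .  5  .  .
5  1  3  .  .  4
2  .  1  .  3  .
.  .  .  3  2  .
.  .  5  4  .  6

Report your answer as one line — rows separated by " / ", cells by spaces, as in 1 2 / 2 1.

Cell (r1,c4): row 1 has {2,6}; column 4 has {3,4,5} → 1.
Cell (r3,c5): row 3 has {1,3,4,5}; column 5 has {2,3} → 6.
Cell (r4,c4): row 4 has {1,2,3}; column 4 has {1,3,4,5} → 6.
Cell (r4,c6): row 4 has {1,2,3,6}; column 6 has {2,4,6} → 5.
Cell (r5,c3): row 5 has {2,3}; column 3 has {1,3,5,6} → 4.
Cell (r5,c6): row 5 has {2,3,4}; column 6 has {2,4,5,6} → 1.
Cell (r6,c5): row 6 has {4,5,6}; column 5 has {2,3,6} → 1.
Cell (r2,c3): row 2 has {5,6}; column 3 has {1,3,4,5,6} → 2.
Cell (r2,c5): row 2 has {2,5,6}; column 5 has {1,2,3,6} → 4.
Cell (r2,c6): row 2 has {2,4,5,6}; column 6 has {1,2,4,5,6} → 3.
Cell (r3,c4): row 3 has {1,3,4,5,6}; column 4 has {1,3,4,5,6} → 2.
Cell (r4,c2): row 4 has {1,2,3,5,6}; column 2 has {1,6} → 4.
Cell (r5,c1): row 5 has {1,2,3,4}; column 1 has {2,5} → 6.
Cell (r5,c2): row 5 has {1,2,3,4,6}; column 2 has {1,4,6} → 5.
Cell (r6,c1): row 6 has {1,4,5,6}; column 1 has {2,5,6} → 3.
Cell (r6,c2): row 6 has {1,3,4,5,6}; column 2 has {1,4,5,6} → 2.
Cell (r1,c1): row 1 has {1,2,6}; column 1 has {2,3,5,6} → 4.
Cell (r1,c2): row 1 has {1,2,4,6}; column 2 has {1,2,4,5,6} → 3.
Cell (r1,c5): row 1 has {1,2,3,4,6}; column 5 has {1,2,3,4,6} → 5.
Cell (r2,c1): row 2 has {2,3,4,5,6}; column 1 has {2,3,4,5,6} → 1.

4 3 6 1 5 2 / 1 6 2 5 4 3 / 5 1 3 2 6 4 / 2 4 1 6 3 5 / 6 5 4 3 2 1 / 3 2 5 4 1 6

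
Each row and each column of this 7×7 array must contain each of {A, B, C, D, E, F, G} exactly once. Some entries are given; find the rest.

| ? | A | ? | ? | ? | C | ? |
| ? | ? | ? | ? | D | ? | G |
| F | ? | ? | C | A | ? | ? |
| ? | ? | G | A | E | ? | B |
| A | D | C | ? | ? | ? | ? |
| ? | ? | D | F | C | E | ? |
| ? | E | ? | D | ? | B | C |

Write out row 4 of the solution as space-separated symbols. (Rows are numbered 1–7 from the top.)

C F G A E D B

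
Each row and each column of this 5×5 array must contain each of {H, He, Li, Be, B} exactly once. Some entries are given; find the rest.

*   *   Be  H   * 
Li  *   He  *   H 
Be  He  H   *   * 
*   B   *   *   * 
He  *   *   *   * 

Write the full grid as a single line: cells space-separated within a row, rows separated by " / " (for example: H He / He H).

Cell (r1,c1): row 1 has {H,Be}; column 1 has {He,Li,Be} → B.
Cell (r1,c2): row 1 has {H,Be,B}; column 2 has {He,B} → Li.
Cell (r1,c5): row 1 has {H,Li,Be,B}; column 5 has {H} → He.
Cell (r2,c2): row 2 has {H,He,Li}; column 2 has {He,Li,B} → Be.
Cell (r2,c4): row 2 has {H,He,Li,Be}; column 4 has {H} → B.
Cell (r3,c4): row 3 has {H,He,Be}; column 4 has {H,B} → Li.
Cell (r3,c5): row 3 has {H,He,Li,Be}; column 5 has {H,He} → B.
Cell (r4,c1): row 4 has {B}; column 1 has {He,Li,Be,B} → H.
Cell (r4,c3): row 4 has {H,B}; column 3 has {H,He,Be} → Li.
Cell (r4,c5): row 4 has {H,Li,B}; column 5 has {H,He,B} → Be.
Cell (r5,c2): row 5 has {He}; column 2 has {He,Li,Be,B} → H.
Cell (r5,c3): row 5 has {H,He}; column 3 has {H,He,Li,Be} → B.
Cell (r5,c4): row 5 has {H,He,B}; column 4 has {H,Li,B} → Be.
Cell (r5,c5): row 5 has {H,He,Be,B}; column 5 has {H,He,Be,B} → Li.
Cell (r4,c4): row 4 has {H,Li,Be,B}; column 4 has {H,Li,Be,B} → He.

B Li Be H He / Li Be He B H / Be He H Li B / H B Li He Be / He H B Be Li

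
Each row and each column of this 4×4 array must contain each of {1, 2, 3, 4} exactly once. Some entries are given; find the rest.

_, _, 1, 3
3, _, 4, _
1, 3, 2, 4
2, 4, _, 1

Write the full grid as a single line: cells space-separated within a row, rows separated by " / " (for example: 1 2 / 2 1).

4 2 1 3 / 3 1 4 2 / 1 3 2 4 / 2 4 3 1

(r1,c1) = 4
(r1,c2) = 2
(r2,c2) = 1
(r2,c4) = 2
(r4,c3) = 3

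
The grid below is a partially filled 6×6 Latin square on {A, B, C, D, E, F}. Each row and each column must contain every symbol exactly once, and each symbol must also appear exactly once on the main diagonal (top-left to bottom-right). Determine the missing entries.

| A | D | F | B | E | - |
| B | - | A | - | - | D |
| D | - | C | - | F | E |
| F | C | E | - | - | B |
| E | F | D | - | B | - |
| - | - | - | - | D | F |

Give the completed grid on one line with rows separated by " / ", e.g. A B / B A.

A D F B E C / B E A F C D / D B C A F E / F C E D A B / E F D C B A / C A B E D F

(r1,c6) = C
(r2,c2) = E
(r2,c5) = C
(r3,c4) = A
(r4,c4) = D
(r4,c5) = A
(r5,c4) = C
(r5,c6) = A
(r6,c1) = C
(r6,c3) = B
(r6,c4) = E
(r2,c4) = F
(r3,c2) = B
(r6,c2) = A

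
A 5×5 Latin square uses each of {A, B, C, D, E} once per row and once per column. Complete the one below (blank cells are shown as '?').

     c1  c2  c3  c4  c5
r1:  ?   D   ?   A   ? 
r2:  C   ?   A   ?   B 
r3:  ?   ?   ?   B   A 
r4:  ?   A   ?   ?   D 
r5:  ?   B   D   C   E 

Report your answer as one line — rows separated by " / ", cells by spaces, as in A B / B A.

E D B A C / C E A D B / D C E B A / B A C E D / A B D C E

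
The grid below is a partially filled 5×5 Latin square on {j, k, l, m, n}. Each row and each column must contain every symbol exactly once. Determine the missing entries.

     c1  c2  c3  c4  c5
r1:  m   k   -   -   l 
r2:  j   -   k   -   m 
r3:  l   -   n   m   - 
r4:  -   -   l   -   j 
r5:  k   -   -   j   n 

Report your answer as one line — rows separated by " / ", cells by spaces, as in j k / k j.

m k j n l / j n k l m / l j n m k / n m l k j / k l m j n

(r1,c3) = j
(r1,c4) = n
(r2,c4) = l
(r3,c2) = j
(r3,c5) = k
(r4,c1) = n
(r4,c2) = m
(r4,c4) = k
(r5,c2) = l
(r5,c3) = m
(r2,c2) = n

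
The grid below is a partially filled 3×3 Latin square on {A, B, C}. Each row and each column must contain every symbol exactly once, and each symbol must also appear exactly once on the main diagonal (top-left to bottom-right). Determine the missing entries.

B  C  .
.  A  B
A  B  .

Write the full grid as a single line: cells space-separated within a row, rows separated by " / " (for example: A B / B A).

row 1 has {B,C}; column 3 has {B} — only A is left for (r1,c3).
row 2 has {A,B}; column 1 has {A,B} — only C is left for (r2,c1).
row 3 has {A,B}; column 3 has {A,B}; the diagonal has {A,B} — only C is left for (r3,c3).

B C A / C A B / A B C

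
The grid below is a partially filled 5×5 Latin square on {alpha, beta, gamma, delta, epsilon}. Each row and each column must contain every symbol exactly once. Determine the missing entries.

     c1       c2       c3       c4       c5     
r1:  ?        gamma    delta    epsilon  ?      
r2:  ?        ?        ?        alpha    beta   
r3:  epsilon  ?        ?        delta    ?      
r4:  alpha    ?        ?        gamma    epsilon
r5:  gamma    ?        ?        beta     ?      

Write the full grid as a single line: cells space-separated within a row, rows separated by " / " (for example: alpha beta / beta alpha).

beta gamma delta epsilon alpha / delta epsilon gamma alpha beta / epsilon beta alpha delta gamma / alpha delta beta gamma epsilon / gamma alpha epsilon beta delta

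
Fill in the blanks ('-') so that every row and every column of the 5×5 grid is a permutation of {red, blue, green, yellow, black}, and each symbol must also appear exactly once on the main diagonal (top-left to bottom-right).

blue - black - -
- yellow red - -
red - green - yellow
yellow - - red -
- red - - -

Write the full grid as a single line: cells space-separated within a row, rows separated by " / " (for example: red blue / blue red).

At row 1, column 2: row 1 has {blue,black}; column 2 has {red,yellow}; that leaves green.
At row 1, column 4: row 1 has {blue,green,black}; column 4 has {red}; that leaves yellow.
At row 1, column 5: row 1 has {blue,green,yellow,black}; column 5 has {yellow}; that leaves red.
At row 4, column 3: row 4 has {red,yellow}; column 3 has {red,green,black}; that leaves blue.
At row 5, column 3: row 5 has {red}; column 3 has {red,blue,green,black}; that leaves yellow.
At row 5, column 5: row 5 has {red,yellow}; column 5 has {red,yellow}; the diagonal has {red,blue,green,yellow}; that leaves black.
At row 4, column 2: row 4 has {red,blue,yellow}; column 2 has {red,green,yellow}; that leaves black.
At row 4, column 5: row 4 has {red,blue,yellow,black}; column 5 has {red,yellow,black}; that leaves green.
At row 5, column 1: row 5 has {red,yellow,black}; column 1 has {red,blue,yellow}; that leaves green.
At row 5, column 4: row 5 has {red,green,yellow,black}; column 4 has {red,yellow}; that leaves blue.
At row 2, column 1: row 2 has {red,yellow}; column 1 has {red,blue,green,yellow}; that leaves black.
At row 2, column 4: row 2 has {red,yellow,black}; column 4 has {red,blue,yellow}; that leaves green.
At row 2, column 5: row 2 has {red,green,yellow,black}; column 5 has {red,green,yellow,black}; that leaves blue.
At row 3, column 2: row 3 has {red,green,yellow}; column 2 has {red,green,yellow,black}; that leaves blue.
At row 3, column 4: row 3 has {red,blue,green,yellow}; column 4 has {red,blue,green,yellow}; that leaves black.

blue green black yellow red / black yellow red green blue / red blue green black yellow / yellow black blue red green / green red yellow blue black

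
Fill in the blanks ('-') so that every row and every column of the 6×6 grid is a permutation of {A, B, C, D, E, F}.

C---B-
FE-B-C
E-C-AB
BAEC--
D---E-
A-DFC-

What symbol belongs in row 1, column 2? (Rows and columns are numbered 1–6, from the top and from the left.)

D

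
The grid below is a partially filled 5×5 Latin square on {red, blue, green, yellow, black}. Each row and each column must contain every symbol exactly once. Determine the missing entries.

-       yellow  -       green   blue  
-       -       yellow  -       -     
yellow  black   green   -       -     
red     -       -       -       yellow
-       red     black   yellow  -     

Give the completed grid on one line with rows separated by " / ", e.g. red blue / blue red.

black yellow red green blue / green blue yellow red black / yellow black green blue red / red green blue black yellow / blue red black yellow green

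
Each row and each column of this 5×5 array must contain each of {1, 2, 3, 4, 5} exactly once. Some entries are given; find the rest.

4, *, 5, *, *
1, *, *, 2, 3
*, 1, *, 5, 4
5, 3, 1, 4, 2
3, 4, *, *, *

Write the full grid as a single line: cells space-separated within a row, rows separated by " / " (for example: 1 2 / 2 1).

4 2 5 3 1 / 1 5 4 2 3 / 2 1 3 5 4 / 5 3 1 4 2 / 3 4 2 1 5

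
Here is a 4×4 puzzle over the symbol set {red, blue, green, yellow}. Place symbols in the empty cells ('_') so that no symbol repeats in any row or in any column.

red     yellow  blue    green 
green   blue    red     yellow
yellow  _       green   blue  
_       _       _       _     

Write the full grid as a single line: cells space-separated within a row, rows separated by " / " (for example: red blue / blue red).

(r3,c2) = red
(r4,c1) = blue
(r4,c2) = green
(r4,c3) = yellow
(r4,c4) = red

red yellow blue green / green blue red yellow / yellow red green blue / blue green yellow red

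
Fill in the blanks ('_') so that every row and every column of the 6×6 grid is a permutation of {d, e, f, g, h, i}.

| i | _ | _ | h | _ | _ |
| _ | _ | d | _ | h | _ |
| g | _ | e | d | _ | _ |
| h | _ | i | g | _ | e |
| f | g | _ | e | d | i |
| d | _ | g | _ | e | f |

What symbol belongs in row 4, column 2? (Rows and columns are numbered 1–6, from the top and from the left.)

d

(r1,c3): row 1 has {h,i}; column 3 has {d,e,g,i}, so it must be f.
(r1,c5): row 1 has {f,h,i}; column 5 has {d,e,h}, so it must be g.
(r1,c6): row 1 has {f,g,h,i}; column 6 has {e,f,i}, so it must be d.
(r2,c1): row 2 has {d,h}; column 1 has {d,f,g,h,i}, so it must be e.
(r2,c6): row 2 has {d,e,h}; column 6 has {d,e,f,i}, so it must be g.
(r3,c6): row 3 has {d,e,g}; column 6 has {d,e,f,g,i}, so it must be h.
(r4,c5): row 4 has {e,g,h,i}; column 5 has {d,e,g,h}, so it must be f.
(r5,c3): row 5 has {d,e,f,g,i}; column 3 has {d,e,f,g,i}, so it must be h.
(r6,c4): row 6 has {d,e,f,g}; column 4 has {d,e,g,h}, so it must be i.
(r1,c2): row 1 has {d,f,g,h,i}; column 2 has {g}, so it must be e.
(r2,c4): row 2 has {d,e,g,h}; column 4 has {d,e,g,h,i}, so it must be f.
(r3,c5): row 3 has {d,e,g,h}; column 5 has {d,e,f,g,h}, so it must be i.
(r4,c2): row 4 has {e,f,g,h,i}; column 2 has {e,g}, so it must be d.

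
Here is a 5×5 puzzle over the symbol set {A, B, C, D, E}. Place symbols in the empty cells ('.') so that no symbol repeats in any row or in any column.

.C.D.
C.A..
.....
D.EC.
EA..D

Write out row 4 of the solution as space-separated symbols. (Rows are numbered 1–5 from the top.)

At row 1, column 3: row 1 has {C,D}; column 3 has {A,E}; that leaves B.
At row 4, column 2: row 4 has {C,D,E}; column 2 has {A,C}; that leaves B.
At row 4, column 5: row 4 has {B,C,D,E}; column 5 has {D}; that leaves A.

D B E C A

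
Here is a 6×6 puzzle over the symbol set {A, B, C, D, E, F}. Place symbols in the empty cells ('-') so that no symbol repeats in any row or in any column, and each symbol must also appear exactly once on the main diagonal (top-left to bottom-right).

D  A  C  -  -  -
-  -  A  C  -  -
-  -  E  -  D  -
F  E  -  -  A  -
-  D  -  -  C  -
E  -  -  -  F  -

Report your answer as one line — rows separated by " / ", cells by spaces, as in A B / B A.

D A C F B E / B F A C E D / C B E A D F / F E D B A C / A D F E C B / E C B D F A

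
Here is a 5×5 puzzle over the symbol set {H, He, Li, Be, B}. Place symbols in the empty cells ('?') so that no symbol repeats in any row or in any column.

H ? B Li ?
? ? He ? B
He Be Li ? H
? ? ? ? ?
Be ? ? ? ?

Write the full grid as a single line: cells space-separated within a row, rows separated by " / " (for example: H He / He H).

(r1,c2) = He
(r1,c5) = Be
(r2,c1) = Li
(r2,c2) = H
(r2,c4) = Be
(r3,c4) = B
(r4,c1) = B
(r4,c2) = Li
(r4,c5) = He
(r5,c2) = B
(r5,c3) = H
(r5,c4) = He
(r5,c5) = Li
(r4,c3) = Be
(r4,c4) = H

H He B Li Be / Li H He Be B / He Be Li B H / B Li Be H He / Be B H He Li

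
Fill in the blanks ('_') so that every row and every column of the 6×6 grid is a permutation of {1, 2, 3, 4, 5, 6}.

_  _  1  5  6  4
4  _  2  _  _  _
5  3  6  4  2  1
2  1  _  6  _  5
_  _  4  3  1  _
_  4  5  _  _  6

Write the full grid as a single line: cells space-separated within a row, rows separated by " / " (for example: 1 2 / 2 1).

3 2 1 5 6 4 / 4 6 2 1 5 3 / 5 3 6 4 2 1 / 2 1 3 6 4 5 / 6 5 4 3 1 2 / 1 4 5 2 3 6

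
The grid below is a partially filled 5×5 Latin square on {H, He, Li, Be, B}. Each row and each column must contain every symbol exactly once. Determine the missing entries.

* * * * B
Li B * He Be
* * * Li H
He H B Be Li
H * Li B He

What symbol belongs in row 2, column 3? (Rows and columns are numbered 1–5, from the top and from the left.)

H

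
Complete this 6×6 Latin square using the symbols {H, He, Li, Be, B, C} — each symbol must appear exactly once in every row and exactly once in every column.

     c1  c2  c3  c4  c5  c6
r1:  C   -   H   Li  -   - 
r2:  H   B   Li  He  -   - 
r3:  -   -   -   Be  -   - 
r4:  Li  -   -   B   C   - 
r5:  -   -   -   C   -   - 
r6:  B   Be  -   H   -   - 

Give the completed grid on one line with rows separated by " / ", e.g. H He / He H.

C He H Li B Be / H B Li He Be C / He C B Be Li H / Li H Be B C He / Be Li He C H B / B Be C H He Li

(r1,c2): row 1 has {H,Li,C}; column 2 has {Be,B}, so it must be He.
(r2,c5): row 2 has {H,He,Li,B}; column 5 has {C}, so it must be Be.
(r2,c6): row 2 has {H,He,Li,Be,B}; column 6 is empty so far, so it must be C.
(r3,c1): row 3 has {Be}; column 1 has {H,Li,B,C}, so it must be He.
(r4,c2): row 4 has {Li,B,C}; column 2 has {He,Be,B}, so it must be H.
(r5,c1): row 5 has {C}; column 1 has {H,He,Li,B,C}, so it must be Be.
(r5,c2): row 5 has {Be,C}; column 2 has {H,He,Be,B}, so it must be Li.
(r1,c5): row 1 has {H,He,Li,C}; column 5 has {Be,C}, so it must be B.
(r1,c6): row 1 has {H,He,Li,B,C}; column 6 has {C}, so it must be Be.
(r3,c2): row 3 has {He,Be}; column 2 has {H,He,Li,Be,B}, so it must be C.
(r3,c3): row 3 has {He,Be,C}; column 3 has {H,Li}, so it must be B.
(r4,c6): row 4 has {H,Li,B,C}; column 6 has {Be,C}, so it must be He.
(r5,c3): row 5 has {Li,Be,C}; column 3 has {H,Li,B}, so it must be He.
(r5,c5): row 5 has {He,Li,Be,C}; column 5 has {Be,B,C}, so it must be H.
(r5,c6): row 5 has {H,He,Li,Be,C}; column 6 has {He,Be,C}, so it must be B.
(r6,c3): row 6 has {H,Be,B}; column 3 has {H,He,Li,B}, so it must be C.
(r6,c6): row 6 has {H,Be,B,C}; column 6 has {He,Be,B,C}, so it must be Li.
(r3,c5): row 3 has {He,Be,B,C}; column 5 has {H,Be,B,C}, so it must be Li.
(r3,c6): row 3 has {He,Li,Be,B,C}; column 6 has {He,Li,Be,B,C}, so it must be H.
(r4,c3): row 4 has {H,He,Li,B,C}; column 3 has {H,He,Li,B,C}, so it must be Be.
(r6,c5): row 6 has {H,Li,Be,B,C}; column 5 has {H,Li,Be,B,C}, so it must be He.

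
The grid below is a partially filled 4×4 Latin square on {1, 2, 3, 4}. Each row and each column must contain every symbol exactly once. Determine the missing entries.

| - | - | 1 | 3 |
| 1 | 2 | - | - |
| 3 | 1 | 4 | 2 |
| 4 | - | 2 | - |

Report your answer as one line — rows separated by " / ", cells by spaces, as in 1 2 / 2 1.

row 1 has {1,3}; column 1 has {1,3,4} — only 2 is left for (r1,c1).
row 1 has {1,2,3}; column 2 has {1,2} — only 4 is left for (r1,c2).
row 2 has {1,2}; column 3 has {1,2,4} — only 3 is left for (r2,c3).
row 2 has {1,2,3}; column 4 has {2,3} — only 4 is left for (r2,c4).
row 4 has {2,4}; column 2 has {1,2,4} — only 3 is left for (r4,c2).
row 4 has {2,3,4}; column 4 has {2,3,4} — only 1 is left for (r4,c4).

2 4 1 3 / 1 2 3 4 / 3 1 4 2 / 4 3 2 1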